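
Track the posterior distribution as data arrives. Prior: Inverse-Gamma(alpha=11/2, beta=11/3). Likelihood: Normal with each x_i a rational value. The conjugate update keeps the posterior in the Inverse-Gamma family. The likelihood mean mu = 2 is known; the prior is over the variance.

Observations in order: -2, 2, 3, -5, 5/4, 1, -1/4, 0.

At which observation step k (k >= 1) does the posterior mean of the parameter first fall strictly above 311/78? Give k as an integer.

k = 4

obs 1: x=-2 → posterior Inverse-Gamma(6, 35/3)
obs 2: x=2 → posterior Inverse-Gamma(13/2, 35/3)
obs 3: x=3 → posterior Inverse-Gamma(7, 73/6)
obs 4: x=-5 → posterior Inverse-Gamma(15/2, 110/3)
obs 5: x=5/4 → posterior Inverse-Gamma(8, 3547/96)
obs 6: x=1 → posterior Inverse-Gamma(17/2, 3595/96)
obs 7: x=-1/4 → posterior Inverse-Gamma(9, 1919/48)
obs 8: x=0 → posterior Inverse-Gamma(19/2, 2015/48)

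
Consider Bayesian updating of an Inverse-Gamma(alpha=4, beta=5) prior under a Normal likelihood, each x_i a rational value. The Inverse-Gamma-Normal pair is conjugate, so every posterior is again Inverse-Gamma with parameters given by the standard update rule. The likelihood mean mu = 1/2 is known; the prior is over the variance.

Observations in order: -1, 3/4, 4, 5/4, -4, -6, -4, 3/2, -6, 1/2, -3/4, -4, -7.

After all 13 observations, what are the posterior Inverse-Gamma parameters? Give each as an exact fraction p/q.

obs 1: x=-1 → posterior Inverse-Gamma(9/2, 49/8)
obs 2: x=3/4 → posterior Inverse-Gamma(5, 197/32)
obs 3: x=4 → posterior Inverse-Gamma(11/2, 393/32)
obs 4: x=5/4 → posterior Inverse-Gamma(6, 201/16)
obs 5: x=-4 → posterior Inverse-Gamma(13/2, 363/16)
obs 6: x=-6 → posterior Inverse-Gamma(7, 701/16)
obs 7: x=-4 → posterior Inverse-Gamma(15/2, 863/16)
obs 8: x=3/2 → posterior Inverse-Gamma(8, 871/16)
obs 9: x=-6 → posterior Inverse-Gamma(17/2, 1209/16)
obs 10: x=1/2 → posterior Inverse-Gamma(9, 1209/16)
obs 11: x=-3/4 → posterior Inverse-Gamma(19/2, 2443/32)
obs 12: x=-4 → posterior Inverse-Gamma(10, 2767/32)
obs 13: x=-7 → posterior Inverse-Gamma(21/2, 3667/32)

alpha=21/2, beta=3667/32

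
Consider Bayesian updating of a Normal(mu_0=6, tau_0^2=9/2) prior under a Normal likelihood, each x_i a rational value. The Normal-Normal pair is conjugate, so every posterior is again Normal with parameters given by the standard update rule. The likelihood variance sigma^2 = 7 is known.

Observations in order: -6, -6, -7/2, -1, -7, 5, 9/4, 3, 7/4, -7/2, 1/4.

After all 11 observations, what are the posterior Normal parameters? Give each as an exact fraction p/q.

obs 1: x=-6 → posterior Normal(30/23, 63/23)
obs 2: x=-6 → posterior Normal(-3/4, 63/32)
obs 3: x=-7/2 → posterior Normal(-111/82, 63/41)
obs 4: x=-1 → posterior Normal(-129/100, 63/50)
obs 5: x=-7 → posterior Normal(-255/118, 63/59)
obs 6: x=5 → posterior Normal(-165/136, 63/68)
obs 7: x=9/4 → posterior Normal(-249/308, 9/11)
obs 8: x=3 → posterior Normal(-141/344, 63/86)
obs 9: x=7/4 → posterior Normal(-39/190, 63/95)
obs 10: x=-7/2 → posterior Normal(-51/104, 63/104)
obs 11: x=1/4 → posterior Normal(-195/452, 63/113)

mu_0=-195/452, tau_0^2=63/113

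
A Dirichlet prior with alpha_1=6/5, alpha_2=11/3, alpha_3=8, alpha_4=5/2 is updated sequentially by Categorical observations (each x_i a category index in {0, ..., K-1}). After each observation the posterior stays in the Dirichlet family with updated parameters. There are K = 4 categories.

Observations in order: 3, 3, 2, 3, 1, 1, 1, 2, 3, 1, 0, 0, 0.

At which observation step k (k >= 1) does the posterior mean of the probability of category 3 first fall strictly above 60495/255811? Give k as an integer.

k = 2

obs 1: x=3 → posterior Dirichlet(6/5, 11/3, 8, 7/2)
obs 2: x=3 → posterior Dirichlet(6/5, 11/3, 8, 9/2)
obs 3: x=2 → posterior Dirichlet(6/5, 11/3, 9, 9/2)
obs 4: x=3 → posterior Dirichlet(6/5, 11/3, 9, 11/2)
obs 5: x=1 → posterior Dirichlet(6/5, 14/3, 9, 11/2)
obs 6: x=1 → posterior Dirichlet(6/5, 17/3, 9, 11/2)
obs 7: x=1 → posterior Dirichlet(6/5, 20/3, 9, 11/2)
obs 8: x=2 → posterior Dirichlet(6/5, 20/3, 10, 11/2)
obs 9: x=3 → posterior Dirichlet(6/5, 20/3, 10, 13/2)
obs 10: x=1 → posterior Dirichlet(6/5, 23/3, 10, 13/2)
obs 11: x=0 → posterior Dirichlet(11/5, 23/3, 10, 13/2)
obs 12: x=0 → posterior Dirichlet(16/5, 23/3, 10, 13/2)
obs 13: x=0 → posterior Dirichlet(21/5, 23/3, 10, 13/2)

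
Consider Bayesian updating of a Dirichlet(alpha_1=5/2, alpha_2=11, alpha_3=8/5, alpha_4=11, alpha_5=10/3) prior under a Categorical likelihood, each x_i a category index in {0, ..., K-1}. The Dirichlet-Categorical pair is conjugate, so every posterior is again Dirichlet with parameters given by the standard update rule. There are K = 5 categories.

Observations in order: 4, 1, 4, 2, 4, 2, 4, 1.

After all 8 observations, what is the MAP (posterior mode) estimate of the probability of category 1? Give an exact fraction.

360/973

obs 1: x=4 → posterior Dirichlet(5/2, 11, 8/5, 11, 13/3)
obs 2: x=1 → posterior Dirichlet(5/2, 12, 8/5, 11, 13/3)
obs 3: x=4 → posterior Dirichlet(5/2, 12, 8/5, 11, 16/3)
obs 4: x=2 → posterior Dirichlet(5/2, 12, 13/5, 11, 16/3)
obs 5: x=4 → posterior Dirichlet(5/2, 12, 13/5, 11, 19/3)
obs 6: x=2 → posterior Dirichlet(5/2, 12, 18/5, 11, 19/3)
obs 7: x=4 → posterior Dirichlet(5/2, 12, 18/5, 11, 22/3)
obs 8: x=1 → posterior Dirichlet(5/2, 13, 18/5, 11, 22/3)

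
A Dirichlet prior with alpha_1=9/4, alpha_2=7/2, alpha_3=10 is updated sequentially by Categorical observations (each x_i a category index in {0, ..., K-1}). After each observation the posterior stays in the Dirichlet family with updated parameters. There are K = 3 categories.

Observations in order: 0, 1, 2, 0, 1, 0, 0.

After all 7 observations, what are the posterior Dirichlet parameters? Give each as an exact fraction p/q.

obs 1: x=0 → posterior Dirichlet(13/4, 7/2, 10)
obs 2: x=1 → posterior Dirichlet(13/4, 9/2, 10)
obs 3: x=2 → posterior Dirichlet(13/4, 9/2, 11)
obs 4: x=0 → posterior Dirichlet(17/4, 9/2, 11)
obs 5: x=1 → posterior Dirichlet(17/4, 11/2, 11)
obs 6: x=0 → posterior Dirichlet(21/4, 11/2, 11)
obs 7: x=0 → posterior Dirichlet(25/4, 11/2, 11)

alpha_1=25/4, alpha_2=11/2, alpha_3=11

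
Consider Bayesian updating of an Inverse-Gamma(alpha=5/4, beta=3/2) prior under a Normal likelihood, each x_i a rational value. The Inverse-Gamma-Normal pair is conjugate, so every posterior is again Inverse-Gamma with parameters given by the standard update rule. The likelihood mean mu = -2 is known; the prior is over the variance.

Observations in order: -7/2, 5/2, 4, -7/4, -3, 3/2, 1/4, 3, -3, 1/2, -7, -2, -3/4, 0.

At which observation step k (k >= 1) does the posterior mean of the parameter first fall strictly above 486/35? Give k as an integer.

obs 1: x=-7/2 → posterior Inverse-Gamma(7/4, 21/8)
obs 2: x=5/2 → posterior Inverse-Gamma(9/4, 51/4)
obs 3: x=4 → posterior Inverse-Gamma(11/4, 123/4)
obs 4: x=-7/4 → posterior Inverse-Gamma(13/4, 985/32)
obs 5: x=-3 → posterior Inverse-Gamma(15/4, 1001/32)
obs 6: x=3/2 → posterior Inverse-Gamma(17/4, 1197/32)
obs 7: x=1/4 → posterior Inverse-Gamma(19/4, 639/16)
obs 8: x=3 → posterior Inverse-Gamma(21/4, 839/16)
obs 9: x=-3 → posterior Inverse-Gamma(23/4, 847/16)
obs 10: x=1/2 → posterior Inverse-Gamma(25/4, 897/16)
obs 11: x=-7 → posterior Inverse-Gamma(27/4, 1097/16)
obs 12: x=-2 → posterior Inverse-Gamma(29/4, 1097/16)
obs 13: x=-3/4 → posterior Inverse-Gamma(31/4, 2219/32)
obs 14: x=0 → posterior Inverse-Gamma(33/4, 2283/32)

k = 3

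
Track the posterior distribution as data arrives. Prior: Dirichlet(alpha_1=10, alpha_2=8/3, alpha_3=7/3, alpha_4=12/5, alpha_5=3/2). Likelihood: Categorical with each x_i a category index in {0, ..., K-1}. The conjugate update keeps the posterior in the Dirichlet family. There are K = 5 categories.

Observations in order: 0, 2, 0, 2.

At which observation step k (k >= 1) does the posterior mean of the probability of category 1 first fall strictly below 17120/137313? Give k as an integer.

k = 3

obs 1: x=0 → posterior Dirichlet(11, 8/3, 7/3, 12/5, 3/2)
obs 2: x=2 → posterior Dirichlet(11, 8/3, 10/3, 12/5, 3/2)
obs 3: x=0 → posterior Dirichlet(12, 8/3, 10/3, 12/5, 3/2)
obs 4: x=2 → posterior Dirichlet(12, 8/3, 13/3, 12/5, 3/2)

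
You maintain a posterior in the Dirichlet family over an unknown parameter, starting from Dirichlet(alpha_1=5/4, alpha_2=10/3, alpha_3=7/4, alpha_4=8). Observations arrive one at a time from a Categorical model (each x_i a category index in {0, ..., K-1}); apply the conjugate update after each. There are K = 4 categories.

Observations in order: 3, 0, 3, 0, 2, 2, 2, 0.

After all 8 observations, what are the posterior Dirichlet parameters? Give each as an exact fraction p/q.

obs 1: x=3 → posterior Dirichlet(5/4, 10/3, 7/4, 9)
obs 2: x=0 → posterior Dirichlet(9/4, 10/3, 7/4, 9)
obs 3: x=3 → posterior Dirichlet(9/4, 10/3, 7/4, 10)
obs 4: x=0 → posterior Dirichlet(13/4, 10/3, 7/4, 10)
obs 5: x=2 → posterior Dirichlet(13/4, 10/3, 11/4, 10)
obs 6: x=2 → posterior Dirichlet(13/4, 10/3, 15/4, 10)
obs 7: x=2 → posterior Dirichlet(13/4, 10/3, 19/4, 10)
obs 8: x=0 → posterior Dirichlet(17/4, 10/3, 19/4, 10)

alpha_1=17/4, alpha_2=10/3, alpha_3=19/4, alpha_4=10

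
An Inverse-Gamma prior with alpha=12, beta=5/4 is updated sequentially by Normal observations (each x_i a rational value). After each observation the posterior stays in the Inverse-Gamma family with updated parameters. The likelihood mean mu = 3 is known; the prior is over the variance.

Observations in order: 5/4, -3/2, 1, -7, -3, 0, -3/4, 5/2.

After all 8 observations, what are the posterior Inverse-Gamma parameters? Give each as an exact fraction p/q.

obs 1: x=5/4 → posterior Inverse-Gamma(25/2, 89/32)
obs 2: x=-3/2 → posterior Inverse-Gamma(13, 413/32)
obs 3: x=1 → posterior Inverse-Gamma(27/2, 477/32)
obs 4: x=-7 → posterior Inverse-Gamma(14, 2077/32)
obs 5: x=-3 → posterior Inverse-Gamma(29/2, 2653/32)
obs 6: x=0 → posterior Inverse-Gamma(15, 2797/32)
obs 7: x=-3/4 → posterior Inverse-Gamma(31/2, 1511/16)
obs 8: x=5/2 → posterior Inverse-Gamma(16, 1513/16)

alpha=16, beta=1513/16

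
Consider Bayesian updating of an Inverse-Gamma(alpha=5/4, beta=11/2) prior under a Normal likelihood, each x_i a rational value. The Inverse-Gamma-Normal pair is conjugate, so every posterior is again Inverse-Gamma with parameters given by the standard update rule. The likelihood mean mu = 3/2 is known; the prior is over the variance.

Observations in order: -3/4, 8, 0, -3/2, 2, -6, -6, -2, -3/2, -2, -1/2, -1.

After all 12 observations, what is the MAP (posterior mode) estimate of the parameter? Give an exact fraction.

obs 1: x=-3/4 → posterior Inverse-Gamma(7/4, 257/32)
obs 2: x=8 → posterior Inverse-Gamma(9/4, 933/32)
obs 3: x=0 → posterior Inverse-Gamma(11/4, 969/32)
obs 4: x=-3/2 → posterior Inverse-Gamma(13/4, 1113/32)
obs 5: x=2 → posterior Inverse-Gamma(15/4, 1117/32)
obs 6: x=-6 → posterior Inverse-Gamma(17/4, 2017/32)
obs 7: x=-6 → posterior Inverse-Gamma(19/4, 2917/32)
obs 8: x=-2 → posterior Inverse-Gamma(21/4, 3113/32)
obs 9: x=-3/2 → posterior Inverse-Gamma(23/4, 3257/32)
obs 10: x=-2 → posterior Inverse-Gamma(25/4, 3453/32)
obs 11: x=-1/2 → posterior Inverse-Gamma(27/4, 3517/32)
obs 12: x=-1 → posterior Inverse-Gamma(29/4, 3617/32)

3617/264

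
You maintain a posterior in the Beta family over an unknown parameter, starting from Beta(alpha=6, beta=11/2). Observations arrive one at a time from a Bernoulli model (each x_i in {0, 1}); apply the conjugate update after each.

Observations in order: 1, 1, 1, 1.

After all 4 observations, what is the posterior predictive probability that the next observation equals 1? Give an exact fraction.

obs 1: x=1 → posterior Beta(7, 11/2)
obs 2: x=1 → posterior Beta(8, 11/2)
obs 3: x=1 → posterior Beta(9, 11/2)
obs 4: x=1 → posterior Beta(10, 11/2)

20/31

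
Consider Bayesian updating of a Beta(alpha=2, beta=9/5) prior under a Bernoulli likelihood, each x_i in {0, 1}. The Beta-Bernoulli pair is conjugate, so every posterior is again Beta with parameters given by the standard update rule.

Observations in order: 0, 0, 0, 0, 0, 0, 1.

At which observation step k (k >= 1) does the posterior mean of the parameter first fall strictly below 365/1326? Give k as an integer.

obs 1: x=0 → posterior Beta(2, 14/5)
obs 2: x=0 → posterior Beta(2, 19/5)
obs 3: x=0 → posterior Beta(2, 24/5)
obs 4: x=0 → posterior Beta(2, 29/5)
obs 5: x=0 → posterior Beta(2, 34/5)
obs 6: x=0 → posterior Beta(2, 39/5)
obs 7: x=1 → posterior Beta(3, 39/5)

k = 4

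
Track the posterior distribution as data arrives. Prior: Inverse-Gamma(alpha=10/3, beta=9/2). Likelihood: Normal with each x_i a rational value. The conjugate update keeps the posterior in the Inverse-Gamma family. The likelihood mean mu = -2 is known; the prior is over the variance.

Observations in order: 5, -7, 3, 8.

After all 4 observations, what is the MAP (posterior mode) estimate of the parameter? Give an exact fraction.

312/19

obs 1: x=5 → posterior Inverse-Gamma(23/6, 29)
obs 2: x=-7 → posterior Inverse-Gamma(13/3, 83/2)
obs 3: x=3 → posterior Inverse-Gamma(29/6, 54)
obs 4: x=8 → posterior Inverse-Gamma(16/3, 104)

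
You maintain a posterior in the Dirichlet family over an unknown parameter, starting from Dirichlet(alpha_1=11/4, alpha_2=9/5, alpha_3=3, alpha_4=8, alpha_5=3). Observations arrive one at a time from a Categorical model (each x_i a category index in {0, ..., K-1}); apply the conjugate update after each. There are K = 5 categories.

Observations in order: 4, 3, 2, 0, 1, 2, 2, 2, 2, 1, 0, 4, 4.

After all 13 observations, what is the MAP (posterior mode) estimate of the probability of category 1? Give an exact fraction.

56/531

obs 1: x=4 → posterior Dirichlet(11/4, 9/5, 3, 8, 4)
obs 2: x=3 → posterior Dirichlet(11/4, 9/5, 3, 9, 4)
obs 3: x=2 → posterior Dirichlet(11/4, 9/5, 4, 9, 4)
obs 4: x=0 → posterior Dirichlet(15/4, 9/5, 4, 9, 4)
obs 5: x=1 → posterior Dirichlet(15/4, 14/5, 4, 9, 4)
obs 6: x=2 → posterior Dirichlet(15/4, 14/5, 5, 9, 4)
obs 7: x=2 → posterior Dirichlet(15/4, 14/5, 6, 9, 4)
obs 8: x=2 → posterior Dirichlet(15/4, 14/5, 7, 9, 4)
obs 9: x=2 → posterior Dirichlet(15/4, 14/5, 8, 9, 4)
obs 10: x=1 → posterior Dirichlet(15/4, 19/5, 8, 9, 4)
obs 11: x=0 → posterior Dirichlet(19/4, 19/5, 8, 9, 4)
obs 12: x=4 → posterior Dirichlet(19/4, 19/5, 8, 9, 5)
obs 13: x=4 → posterior Dirichlet(19/4, 19/5, 8, 9, 6)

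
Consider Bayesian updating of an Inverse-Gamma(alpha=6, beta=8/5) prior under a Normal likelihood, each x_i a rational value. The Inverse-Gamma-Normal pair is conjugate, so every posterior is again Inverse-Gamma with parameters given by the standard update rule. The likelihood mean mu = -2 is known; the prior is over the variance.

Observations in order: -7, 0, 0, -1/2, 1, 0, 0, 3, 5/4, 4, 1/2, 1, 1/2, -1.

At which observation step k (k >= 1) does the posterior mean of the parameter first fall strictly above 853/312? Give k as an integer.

k = 3

obs 1: x=-7 → posterior Inverse-Gamma(13/2, 141/10)
obs 2: x=0 → posterior Inverse-Gamma(7, 161/10)
obs 3: x=0 → posterior Inverse-Gamma(15/2, 181/10)
obs 4: x=-1/2 → posterior Inverse-Gamma(8, 769/40)
obs 5: x=1 → posterior Inverse-Gamma(17/2, 949/40)
obs 6: x=0 → posterior Inverse-Gamma(9, 1029/40)
obs 7: x=0 → posterior Inverse-Gamma(19/2, 1109/40)
obs 8: x=3 → posterior Inverse-Gamma(10, 1609/40)
obs 9: x=5/4 → posterior Inverse-Gamma(21/2, 7281/160)
obs 10: x=4 → posterior Inverse-Gamma(11, 10161/160)
obs 11: x=1/2 → posterior Inverse-Gamma(23/2, 10661/160)
obs 12: x=1 → posterior Inverse-Gamma(12, 11381/160)
obs 13: x=1/2 → posterior Inverse-Gamma(25/2, 11881/160)
obs 14: x=-1 → posterior Inverse-Gamma(13, 11961/160)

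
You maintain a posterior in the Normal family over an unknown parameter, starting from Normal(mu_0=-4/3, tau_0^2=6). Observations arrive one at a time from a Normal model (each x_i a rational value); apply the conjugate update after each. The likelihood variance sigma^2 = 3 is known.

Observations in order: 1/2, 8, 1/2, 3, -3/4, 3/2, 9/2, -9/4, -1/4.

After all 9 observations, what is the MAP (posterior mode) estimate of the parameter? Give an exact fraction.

169/114

obs 1: x=1/2 → posterior Normal(-1/9, 2)
obs 2: x=8 → posterior Normal(47/15, 6/5)
obs 3: x=1/2 → posterior Normal(50/21, 6/7)
obs 4: x=3 → posterior Normal(68/27, 2/3)
obs 5: x=-3/4 → posterior Normal(127/66, 6/11)
obs 6: x=3/2 → posterior Normal(145/78, 6/13)
obs 7: x=9/2 → posterior Normal(199/90, 2/5)
obs 8: x=-9/4 → posterior Normal(86/51, 6/17)
obs 9: x=-1/4 → posterior Normal(169/114, 6/19)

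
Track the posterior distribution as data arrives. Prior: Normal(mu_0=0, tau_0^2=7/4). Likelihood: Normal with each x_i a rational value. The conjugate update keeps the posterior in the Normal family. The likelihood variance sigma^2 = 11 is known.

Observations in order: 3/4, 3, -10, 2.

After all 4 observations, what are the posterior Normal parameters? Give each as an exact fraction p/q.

obs 1: x=3/4 → posterior Normal(7/68, 77/51)
obs 2: x=3 → posterior Normal(105/232, 77/58)
obs 3: x=-10 → posterior Normal(-35/52, 77/65)
obs 4: x=2 → posterior Normal(-119/288, 77/72)

mu_0=-119/288, tau_0^2=77/72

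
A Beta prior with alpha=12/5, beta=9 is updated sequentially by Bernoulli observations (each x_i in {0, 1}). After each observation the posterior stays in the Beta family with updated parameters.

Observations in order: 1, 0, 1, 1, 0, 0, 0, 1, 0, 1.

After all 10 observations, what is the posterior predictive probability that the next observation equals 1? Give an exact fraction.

37/107

obs 1: x=1 → posterior Beta(17/5, 9)
obs 2: x=0 → posterior Beta(17/5, 10)
obs 3: x=1 → posterior Beta(22/5, 10)
obs 4: x=1 → posterior Beta(27/5, 10)
obs 5: x=0 → posterior Beta(27/5, 11)
obs 6: x=0 → posterior Beta(27/5, 12)
obs 7: x=0 → posterior Beta(27/5, 13)
obs 8: x=1 → posterior Beta(32/5, 13)
obs 9: x=0 → posterior Beta(32/5, 14)
obs 10: x=1 → posterior Beta(37/5, 14)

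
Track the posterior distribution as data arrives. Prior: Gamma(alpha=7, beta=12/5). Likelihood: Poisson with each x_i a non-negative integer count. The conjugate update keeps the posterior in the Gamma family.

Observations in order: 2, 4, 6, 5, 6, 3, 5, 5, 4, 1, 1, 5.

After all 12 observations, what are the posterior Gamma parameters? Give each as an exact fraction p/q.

alpha=54, beta=72/5

obs 1: x=2 → posterior Gamma(9, 17/5)
obs 2: x=4 → posterior Gamma(13, 22/5)
obs 3: x=6 → posterior Gamma(19, 27/5)
obs 4: x=5 → posterior Gamma(24, 32/5)
obs 5: x=6 → posterior Gamma(30, 37/5)
obs 6: x=3 → posterior Gamma(33, 42/5)
obs 7: x=5 → posterior Gamma(38, 47/5)
obs 8: x=5 → posterior Gamma(43, 52/5)
obs 9: x=4 → posterior Gamma(47, 57/5)
obs 10: x=1 → posterior Gamma(48, 62/5)
obs 11: x=1 → posterior Gamma(49, 67/5)
obs 12: x=5 → posterior Gamma(54, 72/5)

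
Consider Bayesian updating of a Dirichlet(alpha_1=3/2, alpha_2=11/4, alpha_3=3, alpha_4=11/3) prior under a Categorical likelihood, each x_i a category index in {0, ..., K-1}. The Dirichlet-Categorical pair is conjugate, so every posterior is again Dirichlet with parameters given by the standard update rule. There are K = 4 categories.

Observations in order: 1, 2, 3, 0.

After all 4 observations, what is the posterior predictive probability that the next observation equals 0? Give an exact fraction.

obs 1: x=1 → posterior Dirichlet(3/2, 15/4, 3, 11/3)
obs 2: x=2 → posterior Dirichlet(3/2, 15/4, 4, 11/3)
obs 3: x=3 → posterior Dirichlet(3/2, 15/4, 4, 14/3)
obs 4: x=0 → posterior Dirichlet(5/2, 15/4, 4, 14/3)

30/179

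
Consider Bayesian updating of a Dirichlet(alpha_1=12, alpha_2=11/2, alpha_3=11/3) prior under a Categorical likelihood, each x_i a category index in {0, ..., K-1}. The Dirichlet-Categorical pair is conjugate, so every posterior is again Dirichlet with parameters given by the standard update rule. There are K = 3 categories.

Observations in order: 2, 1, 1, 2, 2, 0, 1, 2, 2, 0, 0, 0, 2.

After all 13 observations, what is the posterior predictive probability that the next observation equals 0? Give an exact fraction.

obs 1: x=2 → posterior Dirichlet(12, 11/2, 14/3)
obs 2: x=1 → posterior Dirichlet(12, 13/2, 14/3)
obs 3: x=1 → posterior Dirichlet(12, 15/2, 14/3)
obs 4: x=2 → posterior Dirichlet(12, 15/2, 17/3)
obs 5: x=2 → posterior Dirichlet(12, 15/2, 20/3)
obs 6: x=0 → posterior Dirichlet(13, 15/2, 20/3)
obs 7: x=1 → posterior Dirichlet(13, 17/2, 20/3)
obs 8: x=2 → posterior Dirichlet(13, 17/2, 23/3)
obs 9: x=2 → posterior Dirichlet(13, 17/2, 26/3)
obs 10: x=0 → posterior Dirichlet(14, 17/2, 26/3)
obs 11: x=0 → posterior Dirichlet(15, 17/2, 26/3)
obs 12: x=0 → posterior Dirichlet(16, 17/2, 26/3)
obs 13: x=2 → posterior Dirichlet(16, 17/2, 29/3)

96/205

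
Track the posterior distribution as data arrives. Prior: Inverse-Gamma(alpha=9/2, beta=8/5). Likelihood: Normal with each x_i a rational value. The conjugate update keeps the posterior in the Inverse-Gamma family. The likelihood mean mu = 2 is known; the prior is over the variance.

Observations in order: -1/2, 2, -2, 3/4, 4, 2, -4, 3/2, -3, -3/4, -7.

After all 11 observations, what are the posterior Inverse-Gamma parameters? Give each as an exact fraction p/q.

obs 1: x=-1/2 → posterior Inverse-Gamma(5, 189/40)
obs 2: x=2 → posterior Inverse-Gamma(11/2, 189/40)
obs 3: x=-2 → posterior Inverse-Gamma(6, 509/40)
obs 4: x=3/4 → posterior Inverse-Gamma(13/2, 2161/160)
obs 5: x=4 → posterior Inverse-Gamma(7, 2481/160)
obs 6: x=2 → posterior Inverse-Gamma(15/2, 2481/160)
obs 7: x=-4 → posterior Inverse-Gamma(8, 5361/160)
obs 8: x=3/2 → posterior Inverse-Gamma(17/2, 5381/160)
obs 9: x=-3 → posterior Inverse-Gamma(9, 7381/160)
obs 10: x=-3/4 → posterior Inverse-Gamma(19/2, 3993/80)
obs 11: x=-7 → posterior Inverse-Gamma(10, 7233/80)

alpha=10, beta=7233/80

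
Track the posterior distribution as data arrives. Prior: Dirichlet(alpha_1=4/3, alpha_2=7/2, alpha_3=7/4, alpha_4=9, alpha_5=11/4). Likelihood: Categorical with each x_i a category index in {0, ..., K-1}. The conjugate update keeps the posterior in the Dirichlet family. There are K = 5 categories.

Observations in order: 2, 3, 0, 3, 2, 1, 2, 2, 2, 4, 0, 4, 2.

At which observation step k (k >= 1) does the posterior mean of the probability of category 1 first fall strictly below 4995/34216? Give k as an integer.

obs 1: x=2 → posterior Dirichlet(4/3, 7/2, 11/4, 9, 11/4)
obs 2: x=3 → posterior Dirichlet(4/3, 7/2, 11/4, 10, 11/4)
obs 3: x=0 → posterior Dirichlet(7/3, 7/2, 11/4, 10, 11/4)
obs 4: x=3 → posterior Dirichlet(7/3, 7/2, 11/4, 11, 11/4)
obs 5: x=2 → posterior Dirichlet(7/3, 7/2, 15/4, 11, 11/4)
obs 6: x=1 → posterior Dirichlet(7/3, 9/2, 15/4, 11, 11/4)
obs 7: x=2 → posterior Dirichlet(7/3, 9/2, 19/4, 11, 11/4)
obs 8: x=2 → posterior Dirichlet(7/3, 9/2, 23/4, 11, 11/4)
obs 9: x=2 → posterior Dirichlet(7/3, 9/2, 27/4, 11, 11/4)
obs 10: x=4 → posterior Dirichlet(7/3, 9/2, 27/4, 11, 15/4)
obs 11: x=0 → posterior Dirichlet(10/3, 9/2, 27/4, 11, 15/4)
obs 12: x=4 → posterior Dirichlet(10/3, 9/2, 27/4, 11, 19/4)
obs 13: x=2 → posterior Dirichlet(10/3, 9/2, 31/4, 11, 19/4)

k = 13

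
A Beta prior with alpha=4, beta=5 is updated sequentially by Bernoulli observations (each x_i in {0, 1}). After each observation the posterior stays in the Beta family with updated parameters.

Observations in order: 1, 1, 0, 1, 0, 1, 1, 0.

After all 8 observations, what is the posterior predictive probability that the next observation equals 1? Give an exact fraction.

9/17

obs 1: x=1 → posterior Beta(5, 5)
obs 2: x=1 → posterior Beta(6, 5)
obs 3: x=0 → posterior Beta(6, 6)
obs 4: x=1 → posterior Beta(7, 6)
obs 5: x=0 → posterior Beta(7, 7)
obs 6: x=1 → posterior Beta(8, 7)
obs 7: x=1 → posterior Beta(9, 7)
obs 8: x=0 → posterior Beta(9, 8)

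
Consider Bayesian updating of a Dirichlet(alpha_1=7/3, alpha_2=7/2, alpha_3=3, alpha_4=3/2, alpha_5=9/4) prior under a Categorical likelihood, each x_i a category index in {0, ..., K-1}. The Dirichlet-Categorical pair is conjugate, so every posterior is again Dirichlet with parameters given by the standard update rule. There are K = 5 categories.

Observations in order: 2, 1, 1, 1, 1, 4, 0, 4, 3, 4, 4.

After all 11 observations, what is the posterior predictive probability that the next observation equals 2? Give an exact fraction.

48/283

obs 1: x=2 → posterior Dirichlet(7/3, 7/2, 4, 3/2, 9/4)
obs 2: x=1 → posterior Dirichlet(7/3, 9/2, 4, 3/2, 9/4)
obs 3: x=1 → posterior Dirichlet(7/3, 11/2, 4, 3/2, 9/4)
obs 4: x=1 → posterior Dirichlet(7/3, 13/2, 4, 3/2, 9/4)
obs 5: x=1 → posterior Dirichlet(7/3, 15/2, 4, 3/2, 9/4)
obs 6: x=4 → posterior Dirichlet(7/3, 15/2, 4, 3/2, 13/4)
obs 7: x=0 → posterior Dirichlet(10/3, 15/2, 4, 3/2, 13/4)
obs 8: x=4 → posterior Dirichlet(10/3, 15/2, 4, 3/2, 17/4)
obs 9: x=3 → posterior Dirichlet(10/3, 15/2, 4, 5/2, 17/4)
obs 10: x=4 → posterior Dirichlet(10/3, 15/2, 4, 5/2, 21/4)
obs 11: x=4 → posterior Dirichlet(10/3, 15/2, 4, 5/2, 25/4)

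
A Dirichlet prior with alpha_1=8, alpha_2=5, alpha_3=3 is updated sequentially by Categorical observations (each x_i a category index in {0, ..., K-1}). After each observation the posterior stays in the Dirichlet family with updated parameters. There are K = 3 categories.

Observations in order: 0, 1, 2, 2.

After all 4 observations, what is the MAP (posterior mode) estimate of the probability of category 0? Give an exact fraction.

8/17

obs 1: x=0 → posterior Dirichlet(9, 5, 3)
obs 2: x=1 → posterior Dirichlet(9, 6, 3)
obs 3: x=2 → posterior Dirichlet(9, 6, 4)
obs 4: x=2 → posterior Dirichlet(9, 6, 5)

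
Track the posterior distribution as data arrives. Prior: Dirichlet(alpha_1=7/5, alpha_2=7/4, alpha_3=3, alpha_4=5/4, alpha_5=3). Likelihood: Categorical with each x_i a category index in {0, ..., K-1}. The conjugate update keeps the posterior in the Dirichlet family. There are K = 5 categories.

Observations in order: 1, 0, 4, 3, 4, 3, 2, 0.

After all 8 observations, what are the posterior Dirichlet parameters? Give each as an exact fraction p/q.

alpha_1=17/5, alpha_2=11/4, alpha_3=4, alpha_4=13/4, alpha_5=5

obs 1: x=1 → posterior Dirichlet(7/5, 11/4, 3, 5/4, 3)
obs 2: x=0 → posterior Dirichlet(12/5, 11/4, 3, 5/4, 3)
obs 3: x=4 → posterior Dirichlet(12/5, 11/4, 3, 5/4, 4)
obs 4: x=3 → posterior Dirichlet(12/5, 11/4, 3, 9/4, 4)
obs 5: x=4 → posterior Dirichlet(12/5, 11/4, 3, 9/4, 5)
obs 6: x=3 → posterior Dirichlet(12/5, 11/4, 3, 13/4, 5)
obs 7: x=2 → posterior Dirichlet(12/5, 11/4, 4, 13/4, 5)
obs 8: x=0 → posterior Dirichlet(17/5, 11/4, 4, 13/4, 5)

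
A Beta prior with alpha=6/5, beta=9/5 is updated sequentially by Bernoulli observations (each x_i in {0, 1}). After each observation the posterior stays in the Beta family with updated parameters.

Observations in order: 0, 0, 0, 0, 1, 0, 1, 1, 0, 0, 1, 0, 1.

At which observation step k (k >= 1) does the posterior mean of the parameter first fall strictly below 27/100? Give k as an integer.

k = 2

obs 1: x=0 → posterior Beta(6/5, 14/5)
obs 2: x=0 → posterior Beta(6/5, 19/5)
obs 3: x=0 → posterior Beta(6/5, 24/5)
obs 4: x=0 → posterior Beta(6/5, 29/5)
obs 5: x=1 → posterior Beta(11/5, 29/5)
obs 6: x=0 → posterior Beta(11/5, 34/5)
obs 7: x=1 → posterior Beta(16/5, 34/5)
obs 8: x=1 → posterior Beta(21/5, 34/5)
obs 9: x=0 → posterior Beta(21/5, 39/5)
obs 10: x=0 → posterior Beta(21/5, 44/5)
obs 11: x=1 → posterior Beta(26/5, 44/5)
obs 12: x=0 → posterior Beta(26/5, 49/5)
obs 13: x=1 → posterior Beta(31/5, 49/5)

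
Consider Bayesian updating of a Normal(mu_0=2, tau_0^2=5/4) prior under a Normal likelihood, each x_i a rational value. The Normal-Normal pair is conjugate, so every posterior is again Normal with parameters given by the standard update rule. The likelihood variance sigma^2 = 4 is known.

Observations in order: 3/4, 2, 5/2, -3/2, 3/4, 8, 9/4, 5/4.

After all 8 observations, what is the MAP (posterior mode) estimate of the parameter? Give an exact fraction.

2

obs 1: x=3/4 → posterior Normal(143/84, 20/21)
obs 2: x=2 → posterior Normal(183/104, 10/13)
obs 3: x=5/2 → posterior Normal(233/124, 20/31)
obs 4: x=-3/2 → posterior Normal(203/144, 5/9)
obs 5: x=3/4 → posterior Normal(109/82, 20/41)
obs 6: x=8 → posterior Normal(189/92, 10/23)
obs 7: x=9/4 → posterior Normal(141/68, 20/51)
obs 8: x=5/4 → posterior Normal(2, 5/14)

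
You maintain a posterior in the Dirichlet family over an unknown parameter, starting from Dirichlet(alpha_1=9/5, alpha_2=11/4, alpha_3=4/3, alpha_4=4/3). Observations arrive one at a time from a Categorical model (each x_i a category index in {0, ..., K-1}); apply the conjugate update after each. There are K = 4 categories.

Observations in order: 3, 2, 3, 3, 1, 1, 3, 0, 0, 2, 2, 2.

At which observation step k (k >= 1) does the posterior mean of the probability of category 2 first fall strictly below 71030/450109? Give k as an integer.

obs 1: x=3 → posterior Dirichlet(9/5, 11/4, 4/3, 7/3)
obs 2: x=2 → posterior Dirichlet(9/5, 11/4, 7/3, 7/3)
obs 3: x=3 → posterior Dirichlet(9/5, 11/4, 7/3, 10/3)
obs 4: x=3 → posterior Dirichlet(9/5, 11/4, 7/3, 13/3)
obs 5: x=1 → posterior Dirichlet(9/5, 15/4, 7/3, 13/3)
obs 6: x=1 → posterior Dirichlet(9/5, 19/4, 7/3, 13/3)
obs 7: x=3 → posterior Dirichlet(9/5, 19/4, 7/3, 16/3)
obs 8: x=0 → posterior Dirichlet(14/5, 19/4, 7/3, 16/3)
obs 9: x=0 → posterior Dirichlet(19/5, 19/4, 7/3, 16/3)
obs 10: x=2 → posterior Dirichlet(19/5, 19/4, 10/3, 16/3)
obs 11: x=2 → posterior Dirichlet(19/5, 19/4, 13/3, 16/3)
obs 12: x=2 → posterior Dirichlet(19/5, 19/4, 16/3, 16/3)

k = 8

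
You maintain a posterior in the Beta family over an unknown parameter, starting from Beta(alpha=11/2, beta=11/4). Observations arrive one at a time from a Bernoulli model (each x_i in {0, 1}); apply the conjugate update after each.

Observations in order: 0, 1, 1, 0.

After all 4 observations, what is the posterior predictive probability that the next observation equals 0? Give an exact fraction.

obs 1: x=0 → posterior Beta(11/2, 15/4)
obs 2: x=1 → posterior Beta(13/2, 15/4)
obs 3: x=1 → posterior Beta(15/2, 15/4)
obs 4: x=0 → posterior Beta(15/2, 19/4)

19/49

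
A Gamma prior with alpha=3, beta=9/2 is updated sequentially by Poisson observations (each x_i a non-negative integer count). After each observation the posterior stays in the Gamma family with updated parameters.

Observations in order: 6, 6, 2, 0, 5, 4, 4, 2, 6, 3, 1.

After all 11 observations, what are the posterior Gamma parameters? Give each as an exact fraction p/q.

obs 1: x=6 → posterior Gamma(9, 11/2)
obs 2: x=6 → posterior Gamma(15, 13/2)
obs 3: x=2 → posterior Gamma(17, 15/2)
obs 4: x=0 → posterior Gamma(17, 17/2)
obs 5: x=5 → posterior Gamma(22, 19/2)
obs 6: x=4 → posterior Gamma(26, 21/2)
obs 7: x=4 → posterior Gamma(30, 23/2)
obs 8: x=2 → posterior Gamma(32, 25/2)
obs 9: x=6 → posterior Gamma(38, 27/2)
obs 10: x=3 → posterior Gamma(41, 29/2)
obs 11: x=1 → posterior Gamma(42, 31/2)

alpha=42, beta=31/2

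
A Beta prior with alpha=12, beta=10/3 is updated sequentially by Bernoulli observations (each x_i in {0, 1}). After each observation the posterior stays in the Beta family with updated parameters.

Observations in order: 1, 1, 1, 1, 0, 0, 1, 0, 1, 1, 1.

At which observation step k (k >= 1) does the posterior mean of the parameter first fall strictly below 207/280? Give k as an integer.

k = 8

obs 1: x=1 → posterior Beta(13, 10/3)
obs 2: x=1 → posterior Beta(14, 10/3)
obs 3: x=1 → posterior Beta(15, 10/3)
obs 4: x=1 → posterior Beta(16, 10/3)
obs 5: x=0 → posterior Beta(16, 13/3)
obs 6: x=0 → posterior Beta(16, 16/3)
obs 7: x=1 → posterior Beta(17, 16/3)
obs 8: x=0 → posterior Beta(17, 19/3)
obs 9: x=1 → posterior Beta(18, 19/3)
obs 10: x=1 → posterior Beta(19, 19/3)
obs 11: x=1 → posterior Beta(20, 19/3)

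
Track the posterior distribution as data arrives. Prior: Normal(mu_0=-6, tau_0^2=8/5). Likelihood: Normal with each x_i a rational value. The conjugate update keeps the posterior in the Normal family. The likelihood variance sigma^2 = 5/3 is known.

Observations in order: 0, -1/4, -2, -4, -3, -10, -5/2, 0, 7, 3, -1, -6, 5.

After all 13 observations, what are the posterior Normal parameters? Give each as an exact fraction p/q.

obs 1: x=0 → posterior Normal(-150/49, 40/49)
obs 2: x=-1/4 → posterior Normal(-156/73, 40/73)
obs 3: x=-2 → posterior Normal(-204/97, 40/97)
obs 4: x=-4 → posterior Normal(-300/121, 40/121)
obs 5: x=-3 → posterior Normal(-372/145, 8/29)
obs 6: x=-10 → posterior Normal(-612/169, 40/169)
obs 7: x=-5/2 → posterior Normal(-672/193, 40/193)
obs 8: x=0 → posterior Normal(-96/31, 40/217)
obs 9: x=7 → posterior Normal(-504/241, 40/241)
obs 10: x=3 → posterior Normal(-432/265, 8/53)
obs 11: x=-1 → posterior Normal(-456/289, 40/289)
obs 12: x=-6 → posterior Normal(-600/313, 40/313)
obs 13: x=5 → posterior Normal(-480/337, 40/337)

mu_0=-480/337, tau_0^2=40/337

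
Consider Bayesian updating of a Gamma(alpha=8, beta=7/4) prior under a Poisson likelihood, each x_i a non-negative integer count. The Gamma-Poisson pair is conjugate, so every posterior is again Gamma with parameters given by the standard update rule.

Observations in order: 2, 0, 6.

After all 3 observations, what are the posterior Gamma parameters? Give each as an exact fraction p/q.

obs 1: x=2 → posterior Gamma(10, 11/4)
obs 2: x=0 → posterior Gamma(10, 15/4)
obs 3: x=6 → posterior Gamma(16, 19/4)

alpha=16, beta=19/4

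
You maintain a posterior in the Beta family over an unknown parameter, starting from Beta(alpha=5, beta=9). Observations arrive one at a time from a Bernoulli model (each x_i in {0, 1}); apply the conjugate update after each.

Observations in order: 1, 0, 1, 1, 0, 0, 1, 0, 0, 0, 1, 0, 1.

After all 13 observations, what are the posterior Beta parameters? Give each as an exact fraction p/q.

obs 1: x=1 → posterior Beta(6, 9)
obs 2: x=0 → posterior Beta(6, 10)
obs 3: x=1 → posterior Beta(7, 10)
obs 4: x=1 → posterior Beta(8, 10)
obs 5: x=0 → posterior Beta(8, 11)
obs 6: x=0 → posterior Beta(8, 12)
obs 7: x=1 → posterior Beta(9, 12)
obs 8: x=0 → posterior Beta(9, 13)
obs 9: x=0 → posterior Beta(9, 14)
obs 10: x=0 → posterior Beta(9, 15)
obs 11: x=1 → posterior Beta(10, 15)
obs 12: x=0 → posterior Beta(10, 16)
obs 13: x=1 → posterior Beta(11, 16)

alpha=11, beta=16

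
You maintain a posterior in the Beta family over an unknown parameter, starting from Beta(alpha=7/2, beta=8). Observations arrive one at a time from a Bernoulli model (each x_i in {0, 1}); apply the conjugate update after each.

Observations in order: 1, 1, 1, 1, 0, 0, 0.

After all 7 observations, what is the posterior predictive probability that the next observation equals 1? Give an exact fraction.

obs 1: x=1 → posterior Beta(9/2, 8)
obs 2: x=1 → posterior Beta(11/2, 8)
obs 3: x=1 → posterior Beta(13/2, 8)
obs 4: x=1 → posterior Beta(15/2, 8)
obs 5: x=0 → posterior Beta(15/2, 9)
obs 6: x=0 → posterior Beta(15/2, 10)
obs 7: x=0 → posterior Beta(15/2, 11)

15/37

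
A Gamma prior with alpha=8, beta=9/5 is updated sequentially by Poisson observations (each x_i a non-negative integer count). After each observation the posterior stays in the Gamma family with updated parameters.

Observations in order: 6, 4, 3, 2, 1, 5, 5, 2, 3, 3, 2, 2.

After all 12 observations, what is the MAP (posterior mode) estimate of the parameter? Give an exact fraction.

obs 1: x=6 → posterior Gamma(14, 14/5)
obs 2: x=4 → posterior Gamma(18, 19/5)
obs 3: x=3 → posterior Gamma(21, 24/5)
obs 4: x=2 → posterior Gamma(23, 29/5)
obs 5: x=1 → posterior Gamma(24, 34/5)
obs 6: x=5 → posterior Gamma(29, 39/5)
obs 7: x=5 → posterior Gamma(34, 44/5)
obs 8: x=2 → posterior Gamma(36, 49/5)
obs 9: x=3 → posterior Gamma(39, 54/5)
obs 10: x=3 → posterior Gamma(42, 59/5)
obs 11: x=2 → posterior Gamma(44, 64/5)
obs 12: x=2 → posterior Gamma(46, 69/5)

75/23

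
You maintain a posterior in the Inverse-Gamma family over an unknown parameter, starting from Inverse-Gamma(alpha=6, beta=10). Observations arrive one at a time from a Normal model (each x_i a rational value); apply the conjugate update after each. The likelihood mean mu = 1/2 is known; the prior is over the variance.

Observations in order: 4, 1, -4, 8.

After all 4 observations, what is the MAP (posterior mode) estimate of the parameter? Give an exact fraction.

obs 1: x=4 → posterior Inverse-Gamma(13/2, 129/8)
obs 2: x=1 → posterior Inverse-Gamma(7, 65/4)
obs 3: x=-4 → posterior Inverse-Gamma(15/2, 211/8)
obs 4: x=8 → posterior Inverse-Gamma(8, 109/2)

109/18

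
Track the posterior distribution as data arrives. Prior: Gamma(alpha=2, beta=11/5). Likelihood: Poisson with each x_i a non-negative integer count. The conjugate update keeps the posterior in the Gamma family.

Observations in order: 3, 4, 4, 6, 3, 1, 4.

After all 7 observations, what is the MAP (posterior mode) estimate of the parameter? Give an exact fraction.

65/23

obs 1: x=3 → posterior Gamma(5, 16/5)
obs 2: x=4 → posterior Gamma(9, 21/5)
obs 3: x=4 → posterior Gamma(13, 26/5)
obs 4: x=6 → posterior Gamma(19, 31/5)
obs 5: x=3 → posterior Gamma(22, 36/5)
obs 6: x=1 → posterior Gamma(23, 41/5)
obs 7: x=4 → posterior Gamma(27, 46/5)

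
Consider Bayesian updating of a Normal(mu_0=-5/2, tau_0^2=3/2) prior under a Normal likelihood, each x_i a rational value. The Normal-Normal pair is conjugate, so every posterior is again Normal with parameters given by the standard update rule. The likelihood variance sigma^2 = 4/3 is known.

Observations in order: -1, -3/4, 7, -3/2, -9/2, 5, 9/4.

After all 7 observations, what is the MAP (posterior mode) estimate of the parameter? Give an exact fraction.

obs 1: x=-1 → posterior Normal(-29/17, 12/17)
obs 2: x=-3/4 → posterior Normal(-11/8, 6/13)
obs 3: x=7 → posterior Normal(109/140, 12/35)
obs 4: x=-3/2 → posterior Normal(5/16, 3/11)
obs 5: x=-9/2 → posterior Normal(-107/212, 12/53)
obs 6: x=5 → posterior Normal(73/248, 6/31)
obs 7: x=9/4 → posterior Normal(77/142, 12/71)

77/142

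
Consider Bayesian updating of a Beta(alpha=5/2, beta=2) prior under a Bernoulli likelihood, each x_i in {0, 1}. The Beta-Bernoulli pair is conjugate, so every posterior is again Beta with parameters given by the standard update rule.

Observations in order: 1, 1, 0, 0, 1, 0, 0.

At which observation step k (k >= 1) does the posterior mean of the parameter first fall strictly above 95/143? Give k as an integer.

obs 1: x=1 → posterior Beta(7/2, 2)
obs 2: x=1 → posterior Beta(9/2, 2)
obs 3: x=0 → posterior Beta(9/2, 3)
obs 4: x=0 → posterior Beta(9/2, 4)
obs 5: x=1 → posterior Beta(11/2, 4)
obs 6: x=0 → posterior Beta(11/2, 5)
obs 7: x=0 → posterior Beta(11/2, 6)

k = 2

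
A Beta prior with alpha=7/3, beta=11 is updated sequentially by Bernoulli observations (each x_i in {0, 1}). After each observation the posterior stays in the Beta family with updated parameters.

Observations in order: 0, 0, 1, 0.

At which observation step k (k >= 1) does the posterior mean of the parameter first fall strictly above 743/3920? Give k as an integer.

k = 3

obs 1: x=0 → posterior Beta(7/3, 12)
obs 2: x=0 → posterior Beta(7/3, 13)
obs 3: x=1 → posterior Beta(10/3, 13)
obs 4: x=0 → posterior Beta(10/3, 14)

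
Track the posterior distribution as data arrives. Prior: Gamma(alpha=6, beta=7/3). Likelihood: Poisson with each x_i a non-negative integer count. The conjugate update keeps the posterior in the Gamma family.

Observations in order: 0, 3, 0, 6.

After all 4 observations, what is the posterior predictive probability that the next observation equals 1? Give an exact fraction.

obs 1: x=0 → posterior Gamma(6, 10/3)
obs 2: x=3 → posterior Gamma(9, 13/3)
obs 3: x=0 → posterior Gamma(9, 16/3)
obs 4: x=6 → posterior Gamma(15, 19/3)

683150716344365923455/3011361496339065143296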